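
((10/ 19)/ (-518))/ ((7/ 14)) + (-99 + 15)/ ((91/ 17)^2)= -2439694/ 831649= -2.93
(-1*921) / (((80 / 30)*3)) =-921 / 8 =-115.12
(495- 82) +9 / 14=5791 / 14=413.64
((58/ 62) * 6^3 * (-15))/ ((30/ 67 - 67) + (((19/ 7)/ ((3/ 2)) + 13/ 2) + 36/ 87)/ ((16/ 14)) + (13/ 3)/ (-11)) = 96393939840/ 1886341537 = 51.10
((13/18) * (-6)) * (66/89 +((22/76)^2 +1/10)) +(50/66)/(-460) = -489129568/121929555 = -4.01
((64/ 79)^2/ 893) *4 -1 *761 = -4241198709/ 5573213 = -761.00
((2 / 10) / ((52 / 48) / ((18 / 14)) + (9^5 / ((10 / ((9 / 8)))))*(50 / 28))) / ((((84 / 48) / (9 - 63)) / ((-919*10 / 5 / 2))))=171507456 / 358748155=0.48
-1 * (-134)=134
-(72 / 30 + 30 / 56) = -411 / 140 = -2.94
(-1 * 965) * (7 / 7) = -965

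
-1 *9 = -9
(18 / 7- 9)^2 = 2025 / 49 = 41.33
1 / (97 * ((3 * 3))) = 1 / 873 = 0.00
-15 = -15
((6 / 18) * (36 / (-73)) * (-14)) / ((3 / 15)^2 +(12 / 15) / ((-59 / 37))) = -82600 / 16571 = -4.98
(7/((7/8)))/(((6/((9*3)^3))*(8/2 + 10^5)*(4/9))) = 59049/100004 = 0.59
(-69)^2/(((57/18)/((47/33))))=447534/209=2141.31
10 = 10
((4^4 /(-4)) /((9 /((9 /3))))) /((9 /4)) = -256 /27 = -9.48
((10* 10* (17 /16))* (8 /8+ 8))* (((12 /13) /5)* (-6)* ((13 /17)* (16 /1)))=-12960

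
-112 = -112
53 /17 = 3.12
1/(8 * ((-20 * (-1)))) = 0.01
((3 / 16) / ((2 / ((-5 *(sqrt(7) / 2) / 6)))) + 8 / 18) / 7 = 4 / 63 - 5 *sqrt(7) / 896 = 0.05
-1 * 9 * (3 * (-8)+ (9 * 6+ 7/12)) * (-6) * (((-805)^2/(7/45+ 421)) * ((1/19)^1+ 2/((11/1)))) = 205201765125/344432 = 595768.58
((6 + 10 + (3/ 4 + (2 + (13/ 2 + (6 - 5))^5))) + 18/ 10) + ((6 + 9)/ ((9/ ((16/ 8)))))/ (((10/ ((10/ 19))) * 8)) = 23751.04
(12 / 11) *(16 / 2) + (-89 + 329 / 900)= -791081 / 9900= -79.91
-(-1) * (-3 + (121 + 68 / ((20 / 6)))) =692 / 5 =138.40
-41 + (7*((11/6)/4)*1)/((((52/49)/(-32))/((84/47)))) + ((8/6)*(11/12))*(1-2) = -1182976/5499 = -215.13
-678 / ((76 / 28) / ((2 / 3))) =-3164 / 19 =-166.53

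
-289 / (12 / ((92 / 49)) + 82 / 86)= -285821 / 7264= -39.35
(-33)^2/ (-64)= -17.02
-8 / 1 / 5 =-8 / 5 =-1.60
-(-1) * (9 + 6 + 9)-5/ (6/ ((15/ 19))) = 887/ 38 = 23.34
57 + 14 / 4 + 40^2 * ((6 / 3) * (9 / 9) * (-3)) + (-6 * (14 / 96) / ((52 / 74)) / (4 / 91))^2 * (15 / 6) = -61712739 / 8192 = -7533.29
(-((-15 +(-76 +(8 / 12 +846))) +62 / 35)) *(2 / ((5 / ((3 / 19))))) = -159062 / 3325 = -47.84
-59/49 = -1.20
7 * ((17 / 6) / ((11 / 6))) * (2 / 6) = 119 / 33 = 3.61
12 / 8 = 3 / 2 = 1.50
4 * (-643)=-2572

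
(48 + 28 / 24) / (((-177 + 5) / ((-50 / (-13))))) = -1.10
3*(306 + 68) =1122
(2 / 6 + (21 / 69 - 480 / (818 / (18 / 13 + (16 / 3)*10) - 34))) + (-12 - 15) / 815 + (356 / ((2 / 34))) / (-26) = -3075585974923 / 14860154985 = -206.97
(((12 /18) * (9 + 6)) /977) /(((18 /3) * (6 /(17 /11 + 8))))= 0.00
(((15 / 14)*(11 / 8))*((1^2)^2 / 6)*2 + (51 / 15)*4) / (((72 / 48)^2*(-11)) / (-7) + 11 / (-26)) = 102583 / 22660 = 4.53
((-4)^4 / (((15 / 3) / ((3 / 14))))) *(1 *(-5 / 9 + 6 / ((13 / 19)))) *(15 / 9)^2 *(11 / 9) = 6765440 / 22113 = 305.95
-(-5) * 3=15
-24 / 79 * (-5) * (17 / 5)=408 / 79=5.16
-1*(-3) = 3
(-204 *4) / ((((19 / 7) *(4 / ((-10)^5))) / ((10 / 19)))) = 1428000000 / 361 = 3955678.67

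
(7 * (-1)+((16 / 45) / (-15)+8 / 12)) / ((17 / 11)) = -47201 / 11475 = -4.11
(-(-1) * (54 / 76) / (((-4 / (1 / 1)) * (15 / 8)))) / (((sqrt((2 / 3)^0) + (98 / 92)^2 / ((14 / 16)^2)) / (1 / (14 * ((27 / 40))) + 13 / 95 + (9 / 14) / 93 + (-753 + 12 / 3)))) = 440930207869 / 15428472150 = 28.58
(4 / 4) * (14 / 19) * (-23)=-322 / 19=-16.95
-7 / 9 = -0.78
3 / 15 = 1 / 5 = 0.20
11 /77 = 1 /7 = 0.14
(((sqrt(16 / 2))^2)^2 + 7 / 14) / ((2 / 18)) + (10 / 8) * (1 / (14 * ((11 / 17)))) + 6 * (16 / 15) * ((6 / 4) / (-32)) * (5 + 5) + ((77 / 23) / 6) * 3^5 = 713.22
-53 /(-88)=53 /88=0.60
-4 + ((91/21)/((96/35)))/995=-229157/57312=-4.00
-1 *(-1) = 1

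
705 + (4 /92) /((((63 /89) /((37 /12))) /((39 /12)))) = 49076969 /69552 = 705.62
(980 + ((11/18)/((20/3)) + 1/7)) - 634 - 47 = 251357/840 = 299.23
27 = 27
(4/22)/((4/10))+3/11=8/11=0.73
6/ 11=0.55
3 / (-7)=-3 / 7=-0.43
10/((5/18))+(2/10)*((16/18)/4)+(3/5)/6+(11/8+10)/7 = 13597/360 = 37.77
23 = 23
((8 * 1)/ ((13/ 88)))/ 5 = 704/ 65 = 10.83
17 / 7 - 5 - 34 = -256 / 7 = -36.57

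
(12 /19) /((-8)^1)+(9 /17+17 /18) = 4055 /2907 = 1.39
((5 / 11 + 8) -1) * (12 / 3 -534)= -43460 / 11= -3950.91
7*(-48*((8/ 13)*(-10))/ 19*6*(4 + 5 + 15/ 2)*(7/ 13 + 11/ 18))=39768960/ 3211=12385.23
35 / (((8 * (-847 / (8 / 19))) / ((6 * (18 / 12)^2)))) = -135 / 4598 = -0.03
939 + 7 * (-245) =-776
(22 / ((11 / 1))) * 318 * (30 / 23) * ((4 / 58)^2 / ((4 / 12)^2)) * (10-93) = -57011040 / 19343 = -2947.37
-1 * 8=-8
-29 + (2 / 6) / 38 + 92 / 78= -27.81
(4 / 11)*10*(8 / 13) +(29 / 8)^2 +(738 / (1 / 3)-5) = 20357511 / 9152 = 2224.38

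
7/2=3.50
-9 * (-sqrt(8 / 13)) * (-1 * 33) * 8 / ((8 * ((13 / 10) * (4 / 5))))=-224.02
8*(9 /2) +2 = 38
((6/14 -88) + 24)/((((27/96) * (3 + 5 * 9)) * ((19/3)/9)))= -890/133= -6.69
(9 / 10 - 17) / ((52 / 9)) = -1449 / 520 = -2.79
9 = 9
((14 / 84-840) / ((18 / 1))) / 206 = -5039 / 22248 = -0.23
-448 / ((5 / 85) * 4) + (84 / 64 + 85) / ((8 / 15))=-222997 / 128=-1742.16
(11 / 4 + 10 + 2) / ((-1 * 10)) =-59 / 40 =-1.48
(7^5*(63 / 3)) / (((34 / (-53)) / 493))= -542479539 / 2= -271239769.50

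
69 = 69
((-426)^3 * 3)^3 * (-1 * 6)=74851654872002369997837312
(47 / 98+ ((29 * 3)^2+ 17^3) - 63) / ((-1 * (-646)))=19.23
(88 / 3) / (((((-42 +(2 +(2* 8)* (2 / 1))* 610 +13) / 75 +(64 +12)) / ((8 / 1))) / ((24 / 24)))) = 1600 / 2401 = 0.67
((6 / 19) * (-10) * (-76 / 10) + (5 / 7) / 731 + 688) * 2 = 7286618 / 5117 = 1424.00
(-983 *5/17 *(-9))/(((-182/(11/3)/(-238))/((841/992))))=10577.39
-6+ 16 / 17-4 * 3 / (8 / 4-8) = -52 / 17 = -3.06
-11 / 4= -2.75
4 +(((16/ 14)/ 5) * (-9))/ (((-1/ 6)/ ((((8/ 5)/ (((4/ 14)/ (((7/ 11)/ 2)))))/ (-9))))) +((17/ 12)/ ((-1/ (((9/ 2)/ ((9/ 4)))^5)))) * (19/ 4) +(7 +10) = -162341/ 825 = -196.78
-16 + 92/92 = -15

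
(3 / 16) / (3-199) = -3 / 3136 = -0.00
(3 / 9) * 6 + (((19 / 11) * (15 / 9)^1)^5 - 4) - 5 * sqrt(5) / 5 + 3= 7776944768 / 39135393 - sqrt(5)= 196.48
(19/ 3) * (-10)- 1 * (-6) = -172/ 3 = -57.33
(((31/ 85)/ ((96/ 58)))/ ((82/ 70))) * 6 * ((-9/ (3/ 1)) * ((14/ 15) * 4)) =-44051/ 3485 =-12.64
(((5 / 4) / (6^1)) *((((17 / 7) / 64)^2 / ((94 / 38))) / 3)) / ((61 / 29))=0.00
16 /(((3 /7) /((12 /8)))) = 56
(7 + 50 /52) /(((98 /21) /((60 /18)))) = 1035 /182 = 5.69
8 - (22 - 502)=488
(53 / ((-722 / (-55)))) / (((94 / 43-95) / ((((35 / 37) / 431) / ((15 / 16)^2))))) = -0.00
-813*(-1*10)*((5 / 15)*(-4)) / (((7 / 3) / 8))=-260160 / 7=-37165.71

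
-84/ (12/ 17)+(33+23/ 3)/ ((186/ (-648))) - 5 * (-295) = 37644/ 31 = 1214.32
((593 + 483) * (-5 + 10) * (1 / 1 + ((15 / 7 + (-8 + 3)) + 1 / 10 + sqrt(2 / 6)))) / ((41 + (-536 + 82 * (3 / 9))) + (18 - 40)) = 198522 / 10283 - 5380 * sqrt(3) / 1469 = 12.96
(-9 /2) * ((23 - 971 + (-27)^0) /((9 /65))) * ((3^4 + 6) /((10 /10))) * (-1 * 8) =-21421140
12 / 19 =0.63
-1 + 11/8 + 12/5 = 2.78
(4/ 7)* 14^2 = 112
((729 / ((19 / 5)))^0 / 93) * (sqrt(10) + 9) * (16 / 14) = 8 * sqrt(10) / 651 + 24 / 217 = 0.15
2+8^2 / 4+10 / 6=59 / 3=19.67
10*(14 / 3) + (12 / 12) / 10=1403 / 30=46.77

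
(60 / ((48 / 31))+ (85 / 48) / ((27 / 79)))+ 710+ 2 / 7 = 6842257 / 9072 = 754.22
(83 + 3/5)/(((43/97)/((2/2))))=40546/215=188.59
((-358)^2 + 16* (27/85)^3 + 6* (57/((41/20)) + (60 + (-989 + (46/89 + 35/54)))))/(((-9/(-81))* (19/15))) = 7427909607060219/8515580075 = 872272.89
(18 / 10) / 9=0.20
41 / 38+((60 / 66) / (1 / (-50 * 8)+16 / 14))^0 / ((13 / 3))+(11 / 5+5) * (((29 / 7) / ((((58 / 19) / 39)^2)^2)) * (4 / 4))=670213251336913 / 843371620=794683.19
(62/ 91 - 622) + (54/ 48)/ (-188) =-85036979/ 136864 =-621.32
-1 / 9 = -0.11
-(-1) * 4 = 4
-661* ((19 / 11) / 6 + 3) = -2173.29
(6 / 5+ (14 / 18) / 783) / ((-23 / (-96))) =1354144 / 270135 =5.01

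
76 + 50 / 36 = 77.39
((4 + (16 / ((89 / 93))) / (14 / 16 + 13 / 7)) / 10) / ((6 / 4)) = 45932 / 68085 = 0.67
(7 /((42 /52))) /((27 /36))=104 /9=11.56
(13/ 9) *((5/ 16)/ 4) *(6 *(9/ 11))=195/ 352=0.55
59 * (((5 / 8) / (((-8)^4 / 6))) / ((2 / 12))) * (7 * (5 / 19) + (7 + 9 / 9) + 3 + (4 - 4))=4.16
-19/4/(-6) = 19/24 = 0.79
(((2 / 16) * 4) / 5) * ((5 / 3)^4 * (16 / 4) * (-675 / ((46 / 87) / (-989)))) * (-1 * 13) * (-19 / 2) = 962528125 / 2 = 481264062.50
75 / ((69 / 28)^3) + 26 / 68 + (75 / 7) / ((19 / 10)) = 5463330787 / 495172566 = 11.03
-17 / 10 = -1.70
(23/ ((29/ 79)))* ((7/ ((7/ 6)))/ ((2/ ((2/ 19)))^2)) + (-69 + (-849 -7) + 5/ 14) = -135368577/ 146566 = -923.60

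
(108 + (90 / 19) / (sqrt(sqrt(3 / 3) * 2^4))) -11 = 3731 / 38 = 98.18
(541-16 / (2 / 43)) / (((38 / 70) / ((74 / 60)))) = 51023 / 114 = 447.57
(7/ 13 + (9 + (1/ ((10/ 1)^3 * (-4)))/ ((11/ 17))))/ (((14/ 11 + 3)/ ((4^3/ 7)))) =1558794/ 76375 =20.41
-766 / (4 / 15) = -2872.50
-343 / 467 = -0.73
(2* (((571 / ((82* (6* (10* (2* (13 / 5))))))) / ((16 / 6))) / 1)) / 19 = 571 / 648128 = 0.00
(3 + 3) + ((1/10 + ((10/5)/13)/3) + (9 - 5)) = 3959/390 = 10.15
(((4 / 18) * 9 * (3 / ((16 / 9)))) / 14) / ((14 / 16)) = 27 / 98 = 0.28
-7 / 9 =-0.78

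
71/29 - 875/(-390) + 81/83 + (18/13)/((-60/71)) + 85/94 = 217670329/44120310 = 4.93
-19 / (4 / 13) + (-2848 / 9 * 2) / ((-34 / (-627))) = -2393525 / 204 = -11732.97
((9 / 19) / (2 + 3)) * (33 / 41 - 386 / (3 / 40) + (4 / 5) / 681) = -2155163613 / 4420825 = -487.50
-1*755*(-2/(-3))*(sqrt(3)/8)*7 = -5285*sqrt(3)/12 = -762.82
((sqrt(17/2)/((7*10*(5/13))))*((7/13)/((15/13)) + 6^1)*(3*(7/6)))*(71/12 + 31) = 558623*sqrt(34)/36000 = 90.48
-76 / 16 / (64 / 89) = -1691 / 256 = -6.61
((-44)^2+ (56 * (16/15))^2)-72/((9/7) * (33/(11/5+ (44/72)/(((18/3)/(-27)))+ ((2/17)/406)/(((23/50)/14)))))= 154492162354/28064025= 5504.99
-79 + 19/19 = -78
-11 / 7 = -1.57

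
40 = 40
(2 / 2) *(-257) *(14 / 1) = -3598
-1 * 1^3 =-1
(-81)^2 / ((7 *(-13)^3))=-6561 / 15379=-0.43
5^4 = 625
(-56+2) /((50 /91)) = -2457 /25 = -98.28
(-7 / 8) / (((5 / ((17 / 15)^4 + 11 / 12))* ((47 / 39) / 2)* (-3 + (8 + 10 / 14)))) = -331054633 / 2538000000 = -0.13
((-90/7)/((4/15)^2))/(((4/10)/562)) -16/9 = -254030.80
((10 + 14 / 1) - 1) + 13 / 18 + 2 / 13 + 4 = 6523 / 234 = 27.88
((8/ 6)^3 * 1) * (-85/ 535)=-1088/ 2889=-0.38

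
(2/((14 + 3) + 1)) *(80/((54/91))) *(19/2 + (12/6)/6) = 107380/729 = 147.30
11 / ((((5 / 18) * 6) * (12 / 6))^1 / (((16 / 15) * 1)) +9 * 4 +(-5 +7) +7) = 0.23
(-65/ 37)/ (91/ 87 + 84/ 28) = -5655/ 13024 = -0.43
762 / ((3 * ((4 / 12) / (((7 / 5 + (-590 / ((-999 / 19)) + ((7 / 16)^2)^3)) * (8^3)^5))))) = 563717636884365574144 / 1665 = 338569151281901245.73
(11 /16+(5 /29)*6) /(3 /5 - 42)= -3995 /96048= -0.04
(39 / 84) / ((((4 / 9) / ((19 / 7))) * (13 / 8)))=1.74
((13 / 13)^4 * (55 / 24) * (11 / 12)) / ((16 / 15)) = 3025 / 1536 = 1.97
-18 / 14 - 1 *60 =-429 / 7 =-61.29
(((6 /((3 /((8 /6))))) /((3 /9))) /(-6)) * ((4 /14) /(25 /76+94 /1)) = -608 /150549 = -0.00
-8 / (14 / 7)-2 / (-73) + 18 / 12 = -361 / 146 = -2.47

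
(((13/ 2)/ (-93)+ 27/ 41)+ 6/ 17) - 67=-8563945/ 129642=-66.06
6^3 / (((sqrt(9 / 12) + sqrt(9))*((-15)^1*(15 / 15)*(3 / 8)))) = -768 / 55 + 128*sqrt(3) / 55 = -9.93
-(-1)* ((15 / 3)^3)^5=30517578125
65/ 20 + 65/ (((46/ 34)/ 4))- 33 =14943/ 92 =162.42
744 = 744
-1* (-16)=16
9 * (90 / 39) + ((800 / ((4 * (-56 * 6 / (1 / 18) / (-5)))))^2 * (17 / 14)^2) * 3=10140598165 / 485424576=20.89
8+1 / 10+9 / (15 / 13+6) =2901 / 310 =9.36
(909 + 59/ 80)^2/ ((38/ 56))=1219653.94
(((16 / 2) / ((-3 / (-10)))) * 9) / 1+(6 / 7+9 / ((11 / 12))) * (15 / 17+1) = 340464 / 1309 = 260.09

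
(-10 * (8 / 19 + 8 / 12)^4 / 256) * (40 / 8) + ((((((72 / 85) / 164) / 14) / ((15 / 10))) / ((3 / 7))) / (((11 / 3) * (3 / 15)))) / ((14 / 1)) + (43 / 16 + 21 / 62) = 2.75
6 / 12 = 1 / 2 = 0.50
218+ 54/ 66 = 2407/ 11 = 218.82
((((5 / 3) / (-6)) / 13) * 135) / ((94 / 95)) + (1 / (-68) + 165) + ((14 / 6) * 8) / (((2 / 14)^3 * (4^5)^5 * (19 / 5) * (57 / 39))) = 256584840185539251353459 / 1583173035745175666688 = 162.07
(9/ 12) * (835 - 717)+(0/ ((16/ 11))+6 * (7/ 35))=897/ 10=89.70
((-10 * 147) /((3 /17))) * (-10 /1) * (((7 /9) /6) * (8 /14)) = 166600 /27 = 6170.37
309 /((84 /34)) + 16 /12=5309 /42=126.40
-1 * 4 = -4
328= 328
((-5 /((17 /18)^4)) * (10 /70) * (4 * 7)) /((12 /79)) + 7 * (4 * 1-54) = -43054190 /83521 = -515.49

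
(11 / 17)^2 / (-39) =-121 / 11271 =-0.01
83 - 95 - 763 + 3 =-772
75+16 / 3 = 80.33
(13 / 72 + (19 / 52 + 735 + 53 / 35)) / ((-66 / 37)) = -893405441 / 2162160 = -413.20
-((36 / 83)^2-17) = 115817 / 6889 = 16.81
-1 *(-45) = 45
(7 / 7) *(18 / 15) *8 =48 / 5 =9.60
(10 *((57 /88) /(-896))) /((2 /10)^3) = -35625 /39424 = -0.90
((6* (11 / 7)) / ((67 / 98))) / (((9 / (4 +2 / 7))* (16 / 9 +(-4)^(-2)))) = 12672 / 3551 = 3.57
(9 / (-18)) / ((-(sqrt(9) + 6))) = 1 / 18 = 0.06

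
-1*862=-862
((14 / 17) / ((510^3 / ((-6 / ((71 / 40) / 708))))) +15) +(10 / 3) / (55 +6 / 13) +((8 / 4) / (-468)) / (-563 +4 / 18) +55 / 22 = 24717750985664026 / 1407609227908975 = 17.56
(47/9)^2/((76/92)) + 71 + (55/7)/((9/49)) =225911/1539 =146.79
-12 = -12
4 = 4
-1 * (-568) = 568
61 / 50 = 1.22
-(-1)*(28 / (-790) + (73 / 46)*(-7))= -11.14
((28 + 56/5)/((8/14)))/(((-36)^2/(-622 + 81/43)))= -1829219/55728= -32.82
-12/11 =-1.09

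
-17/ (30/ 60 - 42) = 34/ 83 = 0.41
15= 15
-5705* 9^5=-336874545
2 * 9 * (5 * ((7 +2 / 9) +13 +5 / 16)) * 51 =754035 / 8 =94254.38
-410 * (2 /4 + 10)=-4305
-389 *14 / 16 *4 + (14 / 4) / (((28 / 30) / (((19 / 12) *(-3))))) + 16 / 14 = -154355 / 112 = -1378.17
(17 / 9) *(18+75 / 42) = 4709 / 126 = 37.37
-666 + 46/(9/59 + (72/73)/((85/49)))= -158981632/263997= -602.21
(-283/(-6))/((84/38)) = 5377/252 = 21.34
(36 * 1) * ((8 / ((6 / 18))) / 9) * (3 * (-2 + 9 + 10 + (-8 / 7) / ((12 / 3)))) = 33696 / 7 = 4813.71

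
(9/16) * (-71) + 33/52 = -8175/208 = -39.30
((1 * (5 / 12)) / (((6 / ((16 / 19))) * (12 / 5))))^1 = 25 / 1026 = 0.02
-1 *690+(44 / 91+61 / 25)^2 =-3526945449 / 5175625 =-681.45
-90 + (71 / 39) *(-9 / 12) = -4751 / 52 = -91.37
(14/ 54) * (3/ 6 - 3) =-0.65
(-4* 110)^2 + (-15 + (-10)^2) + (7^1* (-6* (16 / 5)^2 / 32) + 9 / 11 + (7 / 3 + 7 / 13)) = 2077167056 / 10725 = 193675.25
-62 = -62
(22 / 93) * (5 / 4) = 55 / 186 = 0.30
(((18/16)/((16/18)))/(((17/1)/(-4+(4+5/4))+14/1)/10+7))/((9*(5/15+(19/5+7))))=3375/2607872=0.00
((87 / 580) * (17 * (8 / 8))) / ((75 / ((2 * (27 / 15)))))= 153 / 1250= 0.12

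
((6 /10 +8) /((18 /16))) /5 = 344 /225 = 1.53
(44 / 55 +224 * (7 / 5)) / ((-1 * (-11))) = 28.58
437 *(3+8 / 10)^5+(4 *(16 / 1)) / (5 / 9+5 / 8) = 346311.90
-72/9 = -8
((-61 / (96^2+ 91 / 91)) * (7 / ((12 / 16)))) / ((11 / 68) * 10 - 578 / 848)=-12311264 / 186561297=-0.07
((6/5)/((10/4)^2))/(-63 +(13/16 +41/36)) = -3456/1098875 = -0.00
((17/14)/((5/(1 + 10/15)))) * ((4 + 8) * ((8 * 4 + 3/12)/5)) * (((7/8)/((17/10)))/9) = 43/24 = 1.79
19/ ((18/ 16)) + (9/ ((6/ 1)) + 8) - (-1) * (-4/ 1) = 403/ 18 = 22.39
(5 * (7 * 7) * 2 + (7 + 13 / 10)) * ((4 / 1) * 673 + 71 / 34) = 456437817 / 340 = 1342464.17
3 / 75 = 1 / 25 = 0.04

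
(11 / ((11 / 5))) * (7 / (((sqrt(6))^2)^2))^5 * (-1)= -84035 / 60466176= -0.00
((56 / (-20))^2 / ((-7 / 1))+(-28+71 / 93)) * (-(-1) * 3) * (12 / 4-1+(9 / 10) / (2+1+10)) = -17734901 / 100750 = -176.03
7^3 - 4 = 339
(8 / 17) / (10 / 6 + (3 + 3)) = 24 / 391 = 0.06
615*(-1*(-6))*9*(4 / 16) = 16605 / 2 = 8302.50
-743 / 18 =-41.28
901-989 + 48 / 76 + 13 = -74.37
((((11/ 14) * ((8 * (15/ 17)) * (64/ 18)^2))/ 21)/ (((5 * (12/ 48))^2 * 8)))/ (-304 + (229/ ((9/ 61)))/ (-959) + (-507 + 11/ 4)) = -4489216/ 13611387195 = -0.00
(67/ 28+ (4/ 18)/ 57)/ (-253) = -34427/ 3634092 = -0.01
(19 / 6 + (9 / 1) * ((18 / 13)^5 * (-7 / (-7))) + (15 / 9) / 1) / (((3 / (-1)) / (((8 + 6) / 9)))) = -789629183 / 30074733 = -26.26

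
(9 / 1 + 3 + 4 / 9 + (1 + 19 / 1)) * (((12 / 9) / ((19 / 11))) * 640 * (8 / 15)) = 13156352 / 1539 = 8548.64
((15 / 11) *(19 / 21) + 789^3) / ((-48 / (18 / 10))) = -14182506903 / 770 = -18418840.13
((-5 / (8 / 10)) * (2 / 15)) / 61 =-5 / 366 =-0.01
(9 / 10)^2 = 0.81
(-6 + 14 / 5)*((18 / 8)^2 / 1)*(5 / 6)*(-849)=22923 / 2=11461.50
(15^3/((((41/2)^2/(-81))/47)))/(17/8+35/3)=-1233468000/556411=-2216.83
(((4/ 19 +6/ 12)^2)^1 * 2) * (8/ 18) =162/ 361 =0.45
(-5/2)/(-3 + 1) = 5/4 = 1.25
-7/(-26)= 7/26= 0.27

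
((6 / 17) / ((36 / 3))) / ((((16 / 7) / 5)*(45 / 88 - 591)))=-385 / 3533484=-0.00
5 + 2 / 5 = 27 / 5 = 5.40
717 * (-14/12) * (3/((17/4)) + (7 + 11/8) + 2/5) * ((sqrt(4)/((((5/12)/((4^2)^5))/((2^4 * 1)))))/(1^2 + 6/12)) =-180956216426496/425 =-425779332768.23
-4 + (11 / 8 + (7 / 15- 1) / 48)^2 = -277319 / 129600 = -2.14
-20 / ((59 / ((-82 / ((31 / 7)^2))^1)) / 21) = 1687560 / 56699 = 29.76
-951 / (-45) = 317 / 15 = 21.13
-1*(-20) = 20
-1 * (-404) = 404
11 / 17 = 0.65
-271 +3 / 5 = -1352 / 5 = -270.40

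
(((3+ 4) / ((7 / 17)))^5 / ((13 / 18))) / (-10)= -12778713 / 65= -196595.58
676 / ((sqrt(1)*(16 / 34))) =2873 / 2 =1436.50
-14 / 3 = -4.67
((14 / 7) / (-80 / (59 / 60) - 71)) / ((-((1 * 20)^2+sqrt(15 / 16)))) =151040 / 4602341033 - 472 * sqrt(15) / 23011705165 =0.00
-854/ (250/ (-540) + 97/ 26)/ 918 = -0.28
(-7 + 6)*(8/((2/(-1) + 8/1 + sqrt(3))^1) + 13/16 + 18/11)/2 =-687/352 + 4*sqrt(3)/33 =-1.74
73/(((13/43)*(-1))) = -3139/13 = -241.46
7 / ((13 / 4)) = 28 / 13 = 2.15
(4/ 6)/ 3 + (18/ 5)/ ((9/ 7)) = 136/ 45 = 3.02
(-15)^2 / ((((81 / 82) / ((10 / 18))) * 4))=31.64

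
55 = 55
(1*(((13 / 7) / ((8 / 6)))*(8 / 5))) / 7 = 78 / 245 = 0.32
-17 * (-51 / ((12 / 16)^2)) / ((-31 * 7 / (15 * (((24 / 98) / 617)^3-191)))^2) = 9661249273982470121888086812488122800 / 35958944220988715609822717624641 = 268674.44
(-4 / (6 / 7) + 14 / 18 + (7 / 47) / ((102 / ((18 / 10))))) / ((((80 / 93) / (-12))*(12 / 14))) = 60643037 / 958800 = 63.25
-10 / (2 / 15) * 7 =-525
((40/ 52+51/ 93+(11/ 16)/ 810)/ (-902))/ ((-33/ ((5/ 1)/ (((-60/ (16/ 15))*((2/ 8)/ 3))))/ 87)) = -199699597/ 48582576900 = -0.00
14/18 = 0.78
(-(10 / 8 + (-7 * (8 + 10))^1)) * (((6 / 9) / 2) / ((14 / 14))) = 499 / 12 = 41.58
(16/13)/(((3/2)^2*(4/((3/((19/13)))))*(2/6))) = 16/19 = 0.84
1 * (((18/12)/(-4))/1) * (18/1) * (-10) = 135/2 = 67.50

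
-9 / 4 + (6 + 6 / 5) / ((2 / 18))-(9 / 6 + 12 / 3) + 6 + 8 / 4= 1301 / 20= 65.05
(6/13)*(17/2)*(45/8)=2295/104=22.07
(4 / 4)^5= 1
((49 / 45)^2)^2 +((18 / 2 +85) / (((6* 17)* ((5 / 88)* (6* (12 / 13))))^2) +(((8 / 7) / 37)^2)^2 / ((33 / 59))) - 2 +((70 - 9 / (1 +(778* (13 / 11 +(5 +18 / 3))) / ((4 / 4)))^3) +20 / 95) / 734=-188813783165310259884412414679622321436 / 463606968488544330918341212391652455625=-0.41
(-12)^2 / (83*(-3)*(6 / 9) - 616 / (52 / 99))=-468 / 4351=-0.11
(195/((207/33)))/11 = 65/23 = 2.83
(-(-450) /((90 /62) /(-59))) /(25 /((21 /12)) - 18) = 64015 /13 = 4924.23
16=16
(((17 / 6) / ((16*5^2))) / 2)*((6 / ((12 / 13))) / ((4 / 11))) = 2431 / 38400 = 0.06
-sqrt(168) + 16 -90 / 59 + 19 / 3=3683 / 177 -2 * sqrt(42)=7.85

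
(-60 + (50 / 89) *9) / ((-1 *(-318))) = -815 / 4717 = -0.17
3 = 3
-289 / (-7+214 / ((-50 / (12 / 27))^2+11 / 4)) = 3658451 / 88399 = 41.39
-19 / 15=-1.27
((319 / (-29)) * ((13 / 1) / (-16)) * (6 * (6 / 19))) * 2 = 1287 / 38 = 33.87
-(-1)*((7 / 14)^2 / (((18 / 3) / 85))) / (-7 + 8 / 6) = -0.62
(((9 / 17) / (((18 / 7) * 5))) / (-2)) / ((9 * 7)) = -1 / 3060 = -0.00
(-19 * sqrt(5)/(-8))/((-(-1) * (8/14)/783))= 104139 * sqrt(5)/32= 7276.93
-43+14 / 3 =-115 / 3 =-38.33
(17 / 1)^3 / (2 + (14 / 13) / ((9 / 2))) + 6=576393 / 262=2199.97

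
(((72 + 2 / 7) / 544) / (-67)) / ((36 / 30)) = -1265 / 765408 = -0.00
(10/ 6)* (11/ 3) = 55/ 9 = 6.11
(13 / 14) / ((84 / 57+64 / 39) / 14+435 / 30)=9633 / 152731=0.06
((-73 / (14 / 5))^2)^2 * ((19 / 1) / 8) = 1097293.81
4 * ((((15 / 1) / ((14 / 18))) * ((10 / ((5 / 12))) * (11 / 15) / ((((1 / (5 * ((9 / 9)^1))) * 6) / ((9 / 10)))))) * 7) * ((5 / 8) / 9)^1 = 495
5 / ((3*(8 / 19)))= 95 / 24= 3.96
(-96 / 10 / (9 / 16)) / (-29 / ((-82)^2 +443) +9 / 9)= -17.14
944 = 944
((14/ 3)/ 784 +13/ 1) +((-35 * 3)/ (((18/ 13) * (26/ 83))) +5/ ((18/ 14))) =-113495/ 504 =-225.19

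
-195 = -195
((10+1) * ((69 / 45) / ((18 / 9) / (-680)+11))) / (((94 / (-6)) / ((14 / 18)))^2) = 842996 / 223005177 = 0.00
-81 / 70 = -1.16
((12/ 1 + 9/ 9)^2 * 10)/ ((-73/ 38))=-64220/ 73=-879.73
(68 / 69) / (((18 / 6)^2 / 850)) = 57800 / 621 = 93.08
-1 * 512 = -512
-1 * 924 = -924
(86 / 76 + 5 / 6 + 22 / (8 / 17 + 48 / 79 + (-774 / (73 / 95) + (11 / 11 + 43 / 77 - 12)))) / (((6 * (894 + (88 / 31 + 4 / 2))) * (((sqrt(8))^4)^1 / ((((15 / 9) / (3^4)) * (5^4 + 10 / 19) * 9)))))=782995287476284225 / 1200567872026927309824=0.00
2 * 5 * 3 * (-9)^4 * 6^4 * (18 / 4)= 1147912560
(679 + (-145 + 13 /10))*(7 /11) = 37471 /110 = 340.65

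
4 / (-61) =-4 / 61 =-0.07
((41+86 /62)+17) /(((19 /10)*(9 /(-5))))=-17.36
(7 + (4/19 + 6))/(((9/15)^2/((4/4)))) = 6275/171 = 36.70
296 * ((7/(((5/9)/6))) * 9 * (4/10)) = 2013984/25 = 80559.36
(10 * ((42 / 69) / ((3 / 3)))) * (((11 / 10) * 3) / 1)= 20.09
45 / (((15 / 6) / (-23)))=-414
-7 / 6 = -1.17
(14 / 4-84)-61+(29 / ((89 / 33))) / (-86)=-541999 / 3827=-141.63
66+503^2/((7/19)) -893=4801382/7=685911.71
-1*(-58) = 58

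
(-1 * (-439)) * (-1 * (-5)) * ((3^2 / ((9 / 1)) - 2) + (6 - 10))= -10975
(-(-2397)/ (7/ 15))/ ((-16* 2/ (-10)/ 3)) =539325/ 112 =4815.40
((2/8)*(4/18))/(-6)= -1/108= -0.01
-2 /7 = -0.29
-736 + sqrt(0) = -736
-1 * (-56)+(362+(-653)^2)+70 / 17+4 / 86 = 312013581 / 731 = 426831.16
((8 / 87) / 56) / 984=1 / 599256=0.00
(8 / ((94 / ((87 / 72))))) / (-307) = -0.00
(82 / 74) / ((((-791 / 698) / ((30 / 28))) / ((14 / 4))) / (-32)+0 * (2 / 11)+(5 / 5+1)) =3434160 / 6227507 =0.55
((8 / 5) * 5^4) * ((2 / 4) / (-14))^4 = 125 / 76832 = 0.00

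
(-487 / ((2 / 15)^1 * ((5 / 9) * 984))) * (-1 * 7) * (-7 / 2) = -163.69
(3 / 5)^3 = 27 / 125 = 0.22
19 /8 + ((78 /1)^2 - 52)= 48275 /8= 6034.38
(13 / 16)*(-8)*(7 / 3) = -91 / 6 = -15.17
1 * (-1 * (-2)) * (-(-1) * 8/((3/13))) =208/3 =69.33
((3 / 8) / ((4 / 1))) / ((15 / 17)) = 17 / 160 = 0.11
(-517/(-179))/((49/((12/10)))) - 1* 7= -303883/43855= -6.93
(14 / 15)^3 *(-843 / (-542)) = 1.26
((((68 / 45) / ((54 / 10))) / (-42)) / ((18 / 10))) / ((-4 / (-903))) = -3655 / 4374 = -0.84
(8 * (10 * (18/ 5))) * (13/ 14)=1872/ 7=267.43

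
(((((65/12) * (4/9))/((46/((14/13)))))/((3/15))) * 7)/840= 35/14904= 0.00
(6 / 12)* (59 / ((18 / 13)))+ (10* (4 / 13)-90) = -30709 / 468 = -65.62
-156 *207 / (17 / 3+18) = -96876 / 71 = -1364.45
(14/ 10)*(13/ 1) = 91/ 5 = 18.20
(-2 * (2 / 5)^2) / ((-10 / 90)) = 72 / 25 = 2.88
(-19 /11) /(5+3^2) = -0.12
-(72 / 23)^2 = -5184 / 529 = -9.80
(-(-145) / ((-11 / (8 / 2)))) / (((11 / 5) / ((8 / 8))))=-2900 / 121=-23.97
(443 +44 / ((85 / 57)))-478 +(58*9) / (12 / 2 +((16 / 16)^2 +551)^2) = -948368 / 172669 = -5.49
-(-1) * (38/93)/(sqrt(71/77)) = 0.43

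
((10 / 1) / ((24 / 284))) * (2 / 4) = 355 / 6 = 59.17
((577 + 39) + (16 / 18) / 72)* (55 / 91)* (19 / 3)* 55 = 2867830075 / 22113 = 129689.78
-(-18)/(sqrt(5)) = 18* sqrt(5)/5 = 8.05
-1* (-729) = 729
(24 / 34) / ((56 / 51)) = 9 / 14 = 0.64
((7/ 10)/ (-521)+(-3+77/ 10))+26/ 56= 75317/ 14588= 5.16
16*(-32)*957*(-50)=24499200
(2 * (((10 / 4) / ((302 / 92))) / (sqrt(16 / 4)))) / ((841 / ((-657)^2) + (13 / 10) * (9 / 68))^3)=2908149949857591515056320000 / 20118579012060551516355347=144.55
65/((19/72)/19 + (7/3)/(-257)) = 1202760/89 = 13514.16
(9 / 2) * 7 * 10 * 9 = 2835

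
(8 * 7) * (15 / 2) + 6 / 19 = 7986 / 19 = 420.32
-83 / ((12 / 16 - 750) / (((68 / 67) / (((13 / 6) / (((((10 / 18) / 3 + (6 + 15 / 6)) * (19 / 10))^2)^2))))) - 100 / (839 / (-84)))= -111408915475262560967 / 13409806270957499400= -8.31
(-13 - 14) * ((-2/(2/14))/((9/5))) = 210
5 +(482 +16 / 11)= 5373 / 11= 488.45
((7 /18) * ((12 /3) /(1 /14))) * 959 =187964 /9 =20884.89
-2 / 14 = -1 / 7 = -0.14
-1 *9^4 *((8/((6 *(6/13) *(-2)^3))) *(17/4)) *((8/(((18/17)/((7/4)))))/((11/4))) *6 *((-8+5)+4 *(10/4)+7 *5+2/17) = 134579718/11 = 12234519.82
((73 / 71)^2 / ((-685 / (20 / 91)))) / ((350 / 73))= -778034 / 10998075725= -0.00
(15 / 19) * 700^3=5145000000 / 19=270789473.68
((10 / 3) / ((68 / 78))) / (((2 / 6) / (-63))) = -12285 / 17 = -722.65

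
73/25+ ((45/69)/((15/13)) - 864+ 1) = -494221/575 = -859.51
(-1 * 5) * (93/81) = -155/27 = -5.74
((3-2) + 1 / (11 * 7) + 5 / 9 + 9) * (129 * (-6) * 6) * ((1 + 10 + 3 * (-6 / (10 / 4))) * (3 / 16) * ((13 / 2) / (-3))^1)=58341153 / 770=75767.73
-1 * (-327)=327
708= 708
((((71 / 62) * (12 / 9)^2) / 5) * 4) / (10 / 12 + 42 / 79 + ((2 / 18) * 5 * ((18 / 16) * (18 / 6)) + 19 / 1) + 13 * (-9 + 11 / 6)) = -1435904 / 62531805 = -0.02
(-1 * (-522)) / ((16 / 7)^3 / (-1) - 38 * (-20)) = 29841 / 42764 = 0.70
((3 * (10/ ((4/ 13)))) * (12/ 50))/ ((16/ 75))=1755/ 16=109.69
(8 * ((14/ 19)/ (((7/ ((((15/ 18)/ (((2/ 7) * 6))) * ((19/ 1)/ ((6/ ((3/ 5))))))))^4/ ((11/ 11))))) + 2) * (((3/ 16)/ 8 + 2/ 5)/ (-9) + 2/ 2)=59056946905/ 30958682112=1.91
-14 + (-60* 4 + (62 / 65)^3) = -69516422 / 274625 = -253.13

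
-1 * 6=-6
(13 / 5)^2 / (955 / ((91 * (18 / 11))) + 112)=276822 / 4849025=0.06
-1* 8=-8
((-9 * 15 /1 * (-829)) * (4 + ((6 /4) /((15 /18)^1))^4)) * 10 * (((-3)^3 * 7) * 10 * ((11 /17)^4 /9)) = -14672209868316 /24565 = -597281085.62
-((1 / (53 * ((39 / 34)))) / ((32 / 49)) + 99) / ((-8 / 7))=22924727 / 264576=86.65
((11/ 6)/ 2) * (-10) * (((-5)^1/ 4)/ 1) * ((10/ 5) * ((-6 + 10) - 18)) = -1925/ 6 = -320.83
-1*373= -373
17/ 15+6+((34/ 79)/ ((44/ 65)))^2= 341524283/ 45309660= 7.54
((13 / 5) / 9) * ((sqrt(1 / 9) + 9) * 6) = 16.18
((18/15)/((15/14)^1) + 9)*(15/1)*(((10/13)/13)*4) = 6072/169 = 35.93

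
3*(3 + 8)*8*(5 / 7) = 1320 / 7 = 188.57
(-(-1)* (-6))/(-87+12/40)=20/289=0.07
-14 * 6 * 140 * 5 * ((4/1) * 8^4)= -963379200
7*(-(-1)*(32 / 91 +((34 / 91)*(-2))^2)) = 7536 / 1183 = 6.37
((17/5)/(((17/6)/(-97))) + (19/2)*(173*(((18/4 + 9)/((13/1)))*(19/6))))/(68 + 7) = 916619/13000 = 70.51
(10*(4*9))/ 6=60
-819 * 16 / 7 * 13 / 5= -24336 / 5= -4867.20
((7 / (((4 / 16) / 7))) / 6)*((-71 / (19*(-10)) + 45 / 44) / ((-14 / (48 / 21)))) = -23348 / 3135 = -7.45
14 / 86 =7 / 43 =0.16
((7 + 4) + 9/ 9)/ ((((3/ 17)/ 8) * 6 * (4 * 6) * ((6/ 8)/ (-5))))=-25.19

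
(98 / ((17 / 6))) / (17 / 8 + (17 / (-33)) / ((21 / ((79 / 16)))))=6519744 / 377723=17.26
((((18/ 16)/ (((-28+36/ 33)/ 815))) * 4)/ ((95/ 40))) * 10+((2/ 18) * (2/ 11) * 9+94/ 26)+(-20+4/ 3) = -177553762/ 301587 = -588.73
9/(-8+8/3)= -27/16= -1.69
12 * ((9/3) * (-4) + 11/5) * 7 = -4116/5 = -823.20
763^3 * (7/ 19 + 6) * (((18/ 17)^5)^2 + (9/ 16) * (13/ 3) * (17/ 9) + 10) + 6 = 85168114521328528469860415/ 1838586437209488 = 46322605670.14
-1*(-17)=17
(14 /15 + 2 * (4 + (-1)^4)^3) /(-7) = -35.85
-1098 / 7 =-156.86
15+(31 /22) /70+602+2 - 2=950211 /1540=617.02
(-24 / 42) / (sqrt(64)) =-1 / 14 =-0.07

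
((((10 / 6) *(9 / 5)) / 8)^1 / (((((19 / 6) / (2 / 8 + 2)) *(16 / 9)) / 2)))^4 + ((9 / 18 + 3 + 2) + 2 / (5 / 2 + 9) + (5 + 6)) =13422390882376759 / 804603872411648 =16.68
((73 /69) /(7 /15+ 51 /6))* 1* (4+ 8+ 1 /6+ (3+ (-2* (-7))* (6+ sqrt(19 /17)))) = 10220* sqrt(323) /105179+ 217175 /18561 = 13.45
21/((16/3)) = 63/16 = 3.94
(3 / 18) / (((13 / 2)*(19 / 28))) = 28 / 741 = 0.04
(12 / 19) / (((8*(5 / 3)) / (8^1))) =36 / 95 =0.38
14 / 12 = 7 / 6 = 1.17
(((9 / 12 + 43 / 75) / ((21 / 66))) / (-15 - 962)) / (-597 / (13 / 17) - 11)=56771 / 10558048200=0.00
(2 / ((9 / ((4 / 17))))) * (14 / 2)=56 / 153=0.37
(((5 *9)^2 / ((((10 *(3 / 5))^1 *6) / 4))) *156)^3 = 43243551000000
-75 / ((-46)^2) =-75 / 2116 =-0.04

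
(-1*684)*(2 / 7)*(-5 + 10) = -6840 / 7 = -977.14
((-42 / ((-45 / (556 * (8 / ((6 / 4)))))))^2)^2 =240597571633829380096 / 4100625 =58673390430441.55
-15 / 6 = -5 / 2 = -2.50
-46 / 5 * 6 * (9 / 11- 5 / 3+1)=-92 / 11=-8.36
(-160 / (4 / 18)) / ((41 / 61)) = -43920 / 41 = -1071.22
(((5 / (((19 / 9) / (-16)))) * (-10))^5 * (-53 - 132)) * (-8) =28636780953600000000000 / 2476099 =11565281094818906.68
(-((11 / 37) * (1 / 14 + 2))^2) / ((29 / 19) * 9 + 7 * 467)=-1933459 / 16735904528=-0.00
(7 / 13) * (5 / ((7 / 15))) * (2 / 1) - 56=-578 / 13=-44.46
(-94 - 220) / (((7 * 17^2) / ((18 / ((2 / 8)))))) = -22608 / 2023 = -11.18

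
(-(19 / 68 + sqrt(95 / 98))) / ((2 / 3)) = -3 * sqrt(190) / 28 -57 / 136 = -1.90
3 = 3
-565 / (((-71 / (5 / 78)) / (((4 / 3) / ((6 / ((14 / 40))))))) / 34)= 67235 / 49842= 1.35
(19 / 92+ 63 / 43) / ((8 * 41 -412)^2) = 6613 / 27913536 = 0.00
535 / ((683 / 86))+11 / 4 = 191553 / 2732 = 70.11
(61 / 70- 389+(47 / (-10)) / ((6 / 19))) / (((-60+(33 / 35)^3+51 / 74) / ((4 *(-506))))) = -705818123500 / 50596101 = -13950.05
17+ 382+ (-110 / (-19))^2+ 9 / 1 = 159388 / 361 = 441.52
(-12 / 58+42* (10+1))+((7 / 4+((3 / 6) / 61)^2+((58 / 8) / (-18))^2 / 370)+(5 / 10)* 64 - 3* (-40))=127404043427309 / 206978094720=615.54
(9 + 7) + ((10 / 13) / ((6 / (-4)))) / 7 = 4348 / 273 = 15.93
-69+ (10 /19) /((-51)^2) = -3409901 /49419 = -69.00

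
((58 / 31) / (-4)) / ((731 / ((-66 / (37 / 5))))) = 4785 / 838457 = 0.01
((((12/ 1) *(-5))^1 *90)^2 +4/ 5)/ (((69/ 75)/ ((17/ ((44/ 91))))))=1114390346.78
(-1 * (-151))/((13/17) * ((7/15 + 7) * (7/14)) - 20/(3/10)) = -2.37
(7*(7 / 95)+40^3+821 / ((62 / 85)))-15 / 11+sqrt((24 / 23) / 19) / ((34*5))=sqrt(2622) / 37145+4219430393 / 64790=65124.72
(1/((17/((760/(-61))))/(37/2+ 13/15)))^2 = 1949752336/9678321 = 201.46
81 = 81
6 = 6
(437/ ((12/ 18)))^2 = 1718721/ 4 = 429680.25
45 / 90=1 / 2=0.50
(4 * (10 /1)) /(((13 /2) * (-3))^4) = 640 /2313441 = 0.00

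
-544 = -544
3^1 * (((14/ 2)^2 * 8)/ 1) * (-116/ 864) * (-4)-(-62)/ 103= 586010/ 927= 632.16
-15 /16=-0.94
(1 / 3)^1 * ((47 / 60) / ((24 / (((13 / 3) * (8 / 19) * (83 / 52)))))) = 3901 / 123120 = 0.03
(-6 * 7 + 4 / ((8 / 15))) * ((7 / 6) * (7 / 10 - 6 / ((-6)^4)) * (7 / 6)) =-846377 / 25920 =-32.65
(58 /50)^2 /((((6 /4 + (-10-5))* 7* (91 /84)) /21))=-6728 /24375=-0.28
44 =44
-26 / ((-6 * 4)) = 13 / 12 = 1.08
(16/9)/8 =2/9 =0.22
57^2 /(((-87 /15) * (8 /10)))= -700.22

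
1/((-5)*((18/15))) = -1/6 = -0.17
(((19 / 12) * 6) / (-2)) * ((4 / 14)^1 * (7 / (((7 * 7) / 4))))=-38 / 49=-0.78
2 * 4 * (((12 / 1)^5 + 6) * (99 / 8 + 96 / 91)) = 2432889126 / 91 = 26735045.34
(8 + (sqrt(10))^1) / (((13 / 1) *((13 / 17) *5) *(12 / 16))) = 68 *sqrt(10) / 2535 + 544 / 2535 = 0.30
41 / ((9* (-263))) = -41 / 2367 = -0.02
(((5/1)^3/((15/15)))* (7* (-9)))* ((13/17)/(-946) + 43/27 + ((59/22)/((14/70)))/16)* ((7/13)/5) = -1590729875/771936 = -2060.70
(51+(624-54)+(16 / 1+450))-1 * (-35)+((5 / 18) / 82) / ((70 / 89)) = 23185097 / 20664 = 1122.00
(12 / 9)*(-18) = -24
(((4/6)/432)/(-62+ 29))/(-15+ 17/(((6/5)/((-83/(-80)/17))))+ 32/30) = 20/5589243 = 0.00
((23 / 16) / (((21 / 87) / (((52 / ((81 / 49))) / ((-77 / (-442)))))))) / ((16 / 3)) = 1916291 / 9504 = 201.63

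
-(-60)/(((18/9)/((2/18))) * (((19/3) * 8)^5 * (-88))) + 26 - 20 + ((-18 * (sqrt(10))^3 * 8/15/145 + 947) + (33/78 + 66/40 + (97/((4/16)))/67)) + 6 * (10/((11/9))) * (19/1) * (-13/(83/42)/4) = -67229304585080479207/117312471044587520 - 96 * sqrt(10)/145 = -575.17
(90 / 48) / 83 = 15 / 664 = 0.02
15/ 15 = 1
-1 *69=-69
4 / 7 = 0.57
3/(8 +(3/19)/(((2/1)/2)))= 57/155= 0.37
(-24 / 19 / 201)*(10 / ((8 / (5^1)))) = -50 / 1273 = -0.04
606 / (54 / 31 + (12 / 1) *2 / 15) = 46965 / 259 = 181.33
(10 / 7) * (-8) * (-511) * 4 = 23360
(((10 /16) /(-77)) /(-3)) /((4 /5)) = 25 /7392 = 0.00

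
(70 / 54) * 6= 70 / 9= 7.78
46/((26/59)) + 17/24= 32789/312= 105.09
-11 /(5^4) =-11 /625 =-0.02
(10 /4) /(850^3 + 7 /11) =55 /13510750014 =0.00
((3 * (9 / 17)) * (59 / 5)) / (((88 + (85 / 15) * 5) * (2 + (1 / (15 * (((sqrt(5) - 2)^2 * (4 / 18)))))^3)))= 76466867400 / 1874903521157 - 1961301600 * sqrt(5) / 110288442421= 0.00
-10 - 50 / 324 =-1645 / 162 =-10.15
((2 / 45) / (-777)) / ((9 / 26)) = -52 / 314685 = -0.00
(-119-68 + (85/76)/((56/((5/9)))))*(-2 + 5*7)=-78786653/12768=-6170.63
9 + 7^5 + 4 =16820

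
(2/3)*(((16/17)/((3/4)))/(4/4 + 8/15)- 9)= -6398/1173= -5.45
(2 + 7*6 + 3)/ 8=47/ 8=5.88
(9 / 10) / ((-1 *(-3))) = 3 / 10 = 0.30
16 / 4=4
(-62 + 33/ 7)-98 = -1087/ 7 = -155.29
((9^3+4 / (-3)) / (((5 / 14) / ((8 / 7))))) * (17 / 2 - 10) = -17464 / 5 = -3492.80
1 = 1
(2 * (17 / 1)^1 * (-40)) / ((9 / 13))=-17680 / 9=-1964.44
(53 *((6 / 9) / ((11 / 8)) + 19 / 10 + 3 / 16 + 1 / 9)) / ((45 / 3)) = 1126409 / 118800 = 9.48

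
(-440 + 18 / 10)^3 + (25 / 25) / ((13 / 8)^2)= -1777517296199 / 21125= -84142830.59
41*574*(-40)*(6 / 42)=-134480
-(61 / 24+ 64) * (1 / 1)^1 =-1597 / 24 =-66.54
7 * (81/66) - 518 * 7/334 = -8323/3674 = -2.27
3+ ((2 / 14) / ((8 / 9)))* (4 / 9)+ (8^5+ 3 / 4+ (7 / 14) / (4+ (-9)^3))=665267961 / 20300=32771.82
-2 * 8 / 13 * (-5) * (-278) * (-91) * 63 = 9807840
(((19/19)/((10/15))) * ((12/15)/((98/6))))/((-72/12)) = -3/245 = -0.01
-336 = -336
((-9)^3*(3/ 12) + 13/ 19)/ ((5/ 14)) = -96593/ 190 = -508.38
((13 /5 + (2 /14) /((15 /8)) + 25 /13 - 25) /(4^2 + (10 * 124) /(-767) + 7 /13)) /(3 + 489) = -1642973 /591248700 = -0.00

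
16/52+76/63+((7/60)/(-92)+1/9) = 1.62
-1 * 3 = -3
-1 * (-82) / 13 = 82 / 13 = 6.31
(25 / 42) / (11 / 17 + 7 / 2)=425 / 2961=0.14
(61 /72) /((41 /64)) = 488 /369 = 1.32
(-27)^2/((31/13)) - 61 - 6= 7400/31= 238.71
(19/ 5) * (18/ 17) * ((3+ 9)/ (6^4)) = 19/ 510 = 0.04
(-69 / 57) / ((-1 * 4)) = 23 / 76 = 0.30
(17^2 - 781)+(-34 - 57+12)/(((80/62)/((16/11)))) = -31958/55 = -581.05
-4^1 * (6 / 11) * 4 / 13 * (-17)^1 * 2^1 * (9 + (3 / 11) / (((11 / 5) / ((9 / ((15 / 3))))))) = 3642624 / 17303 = 210.52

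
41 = 41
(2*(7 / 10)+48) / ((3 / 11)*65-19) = -2717 / 70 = -38.81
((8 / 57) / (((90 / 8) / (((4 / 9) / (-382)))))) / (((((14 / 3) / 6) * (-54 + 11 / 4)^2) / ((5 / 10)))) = -512 / 144120745125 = -0.00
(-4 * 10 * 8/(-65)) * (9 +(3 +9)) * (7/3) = 3136/13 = 241.23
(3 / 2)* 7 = 10.50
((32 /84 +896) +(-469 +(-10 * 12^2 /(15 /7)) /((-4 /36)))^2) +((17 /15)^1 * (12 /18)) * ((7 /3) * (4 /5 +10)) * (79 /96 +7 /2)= 8715341513 /280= 31126219.69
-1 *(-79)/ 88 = 0.90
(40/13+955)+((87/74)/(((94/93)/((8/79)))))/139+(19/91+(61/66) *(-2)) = 4219007631625/4411166529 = 956.44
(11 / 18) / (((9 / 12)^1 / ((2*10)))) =440 / 27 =16.30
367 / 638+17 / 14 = 3996 / 2233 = 1.79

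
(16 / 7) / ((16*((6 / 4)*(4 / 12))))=2 / 7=0.29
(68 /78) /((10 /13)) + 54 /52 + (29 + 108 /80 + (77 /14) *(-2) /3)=22507 /780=28.86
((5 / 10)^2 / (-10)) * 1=-1 / 40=-0.02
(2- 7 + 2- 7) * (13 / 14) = -65 / 7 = -9.29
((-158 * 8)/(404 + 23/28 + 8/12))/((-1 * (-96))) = -1106/34061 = -0.03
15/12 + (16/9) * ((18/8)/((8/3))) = 11/4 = 2.75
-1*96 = -96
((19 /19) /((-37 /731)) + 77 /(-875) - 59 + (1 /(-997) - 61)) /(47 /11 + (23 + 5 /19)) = -5.08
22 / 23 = 0.96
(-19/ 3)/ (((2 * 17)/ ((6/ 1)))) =-19/ 17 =-1.12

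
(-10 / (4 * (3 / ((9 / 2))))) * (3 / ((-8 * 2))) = 45 / 64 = 0.70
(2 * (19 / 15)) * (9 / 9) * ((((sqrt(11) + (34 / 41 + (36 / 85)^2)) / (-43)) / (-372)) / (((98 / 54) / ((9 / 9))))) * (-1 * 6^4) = -36936 * sqrt(11) / 326585 - 11035959696 / 96742641625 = -0.49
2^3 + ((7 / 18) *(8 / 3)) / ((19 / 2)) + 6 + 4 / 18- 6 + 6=7352 / 513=14.33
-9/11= -0.82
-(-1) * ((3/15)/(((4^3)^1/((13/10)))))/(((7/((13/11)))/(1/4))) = 169/985600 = 0.00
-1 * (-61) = 61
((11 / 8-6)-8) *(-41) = 4141 / 8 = 517.62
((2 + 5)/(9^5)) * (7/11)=49/649539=0.00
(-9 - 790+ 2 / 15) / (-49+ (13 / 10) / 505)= 16.30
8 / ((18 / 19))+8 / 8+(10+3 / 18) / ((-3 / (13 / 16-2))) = 431 / 32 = 13.47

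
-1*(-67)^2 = -4489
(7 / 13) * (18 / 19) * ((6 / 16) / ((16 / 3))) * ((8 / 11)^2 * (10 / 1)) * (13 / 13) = 5670 / 29887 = 0.19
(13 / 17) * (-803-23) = -10738 / 17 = -631.65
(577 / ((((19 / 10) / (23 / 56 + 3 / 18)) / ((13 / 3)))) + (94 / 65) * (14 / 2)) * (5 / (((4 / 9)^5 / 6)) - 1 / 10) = 1061135674994651 / 796723200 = 1331874.95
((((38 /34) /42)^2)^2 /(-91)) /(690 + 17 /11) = -1433531 /179906831833174992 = -0.00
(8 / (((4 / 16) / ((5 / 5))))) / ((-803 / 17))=-544 / 803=-0.68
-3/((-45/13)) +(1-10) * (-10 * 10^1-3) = 13918/15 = 927.87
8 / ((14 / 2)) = 8 / 7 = 1.14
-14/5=-2.80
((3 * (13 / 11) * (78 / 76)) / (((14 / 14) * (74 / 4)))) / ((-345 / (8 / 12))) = -338 / 889295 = -0.00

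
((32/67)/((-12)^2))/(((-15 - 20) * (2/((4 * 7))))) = -4/3015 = -0.00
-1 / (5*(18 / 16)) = -8 / 45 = -0.18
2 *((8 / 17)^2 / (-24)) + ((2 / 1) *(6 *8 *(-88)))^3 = -522734077476880 / 867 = -602922811392.02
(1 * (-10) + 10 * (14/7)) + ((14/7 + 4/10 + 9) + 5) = 132/5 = 26.40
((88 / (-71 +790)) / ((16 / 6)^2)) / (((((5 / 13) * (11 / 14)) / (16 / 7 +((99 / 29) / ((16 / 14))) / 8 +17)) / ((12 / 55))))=89649261 / 366977600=0.24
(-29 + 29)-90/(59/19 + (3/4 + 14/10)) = -34200/1997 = -17.13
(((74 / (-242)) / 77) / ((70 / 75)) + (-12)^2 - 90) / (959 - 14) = 2347699 / 41087970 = 0.06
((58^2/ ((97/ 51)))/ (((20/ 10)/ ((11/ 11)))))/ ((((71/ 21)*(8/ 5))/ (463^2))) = 965422581795/ 27548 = 35045106.06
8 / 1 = 8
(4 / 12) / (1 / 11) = 11 / 3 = 3.67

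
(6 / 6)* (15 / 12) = 5 / 4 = 1.25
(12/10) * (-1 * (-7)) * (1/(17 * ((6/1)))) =7/85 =0.08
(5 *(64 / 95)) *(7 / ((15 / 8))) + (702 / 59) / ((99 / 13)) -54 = -7373104 / 184965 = -39.86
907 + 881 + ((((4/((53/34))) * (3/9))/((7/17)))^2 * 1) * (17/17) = 2220264316/1238769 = 1792.32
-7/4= -1.75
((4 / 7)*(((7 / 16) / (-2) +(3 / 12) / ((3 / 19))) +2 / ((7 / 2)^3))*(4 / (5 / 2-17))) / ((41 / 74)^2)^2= -1393446200144 / 590264738007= -2.36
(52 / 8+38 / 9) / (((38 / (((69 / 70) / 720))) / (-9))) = -4439 / 1276800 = -0.00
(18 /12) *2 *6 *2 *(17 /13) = 612 /13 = 47.08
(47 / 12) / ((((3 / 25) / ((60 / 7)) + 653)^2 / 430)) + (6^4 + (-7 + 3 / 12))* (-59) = -97309528525995661 / 1279281852588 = -76065.75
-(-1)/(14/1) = 1/14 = 0.07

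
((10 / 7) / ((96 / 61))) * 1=0.91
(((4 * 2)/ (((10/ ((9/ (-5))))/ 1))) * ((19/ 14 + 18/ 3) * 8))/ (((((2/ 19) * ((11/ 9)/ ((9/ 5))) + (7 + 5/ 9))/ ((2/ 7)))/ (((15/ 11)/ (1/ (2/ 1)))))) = -136958688/ 15816955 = -8.66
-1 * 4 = -4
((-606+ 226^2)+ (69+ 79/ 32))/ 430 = 1617327/ 13760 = 117.54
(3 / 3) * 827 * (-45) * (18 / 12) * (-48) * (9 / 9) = 2679480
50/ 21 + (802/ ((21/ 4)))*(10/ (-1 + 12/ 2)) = 6466/ 21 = 307.90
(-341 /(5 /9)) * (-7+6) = 3069 /5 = 613.80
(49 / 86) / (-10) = -49 / 860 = -0.06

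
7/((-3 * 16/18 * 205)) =-21/1640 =-0.01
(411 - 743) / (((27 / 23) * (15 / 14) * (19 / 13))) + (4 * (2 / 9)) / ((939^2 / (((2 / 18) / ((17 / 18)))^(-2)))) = -136152558778 / 753871455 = -180.60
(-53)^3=-148877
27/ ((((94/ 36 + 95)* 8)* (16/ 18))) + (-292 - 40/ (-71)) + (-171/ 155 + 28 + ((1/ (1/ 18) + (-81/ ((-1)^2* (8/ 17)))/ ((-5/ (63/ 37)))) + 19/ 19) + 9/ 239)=-204469850810571/ 1094312619232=-186.85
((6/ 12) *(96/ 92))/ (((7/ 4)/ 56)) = 384/ 23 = 16.70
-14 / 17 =-0.82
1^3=1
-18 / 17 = -1.06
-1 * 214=-214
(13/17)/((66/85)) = 0.98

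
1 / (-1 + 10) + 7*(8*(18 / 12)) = 757 / 9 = 84.11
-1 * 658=-658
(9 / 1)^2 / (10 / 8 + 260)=324 / 1045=0.31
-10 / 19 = -0.53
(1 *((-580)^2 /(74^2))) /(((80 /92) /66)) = 6383190 /1369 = 4662.67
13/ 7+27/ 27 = 20/ 7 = 2.86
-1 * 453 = -453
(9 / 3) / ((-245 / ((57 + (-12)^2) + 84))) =-171 / 49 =-3.49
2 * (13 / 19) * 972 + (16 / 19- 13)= 25041 / 19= 1317.95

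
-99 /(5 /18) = -356.40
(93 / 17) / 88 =93 / 1496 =0.06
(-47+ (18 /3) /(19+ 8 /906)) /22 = -401999 /189442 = -2.12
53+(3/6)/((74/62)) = 3953/74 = 53.42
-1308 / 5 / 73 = -1308 / 365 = -3.58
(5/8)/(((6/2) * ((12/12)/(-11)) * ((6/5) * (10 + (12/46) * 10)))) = -1265/8352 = -0.15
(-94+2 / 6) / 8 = -11.71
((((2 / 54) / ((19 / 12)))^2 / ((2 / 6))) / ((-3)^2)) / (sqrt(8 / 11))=0.00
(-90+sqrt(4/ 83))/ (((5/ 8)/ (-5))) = 720 - 16 *sqrt(83)/ 83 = 718.24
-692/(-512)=173/128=1.35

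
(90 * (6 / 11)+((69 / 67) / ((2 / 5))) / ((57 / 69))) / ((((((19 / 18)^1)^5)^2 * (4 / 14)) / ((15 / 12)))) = 11419776798779160000 / 85853320807987403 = 133.01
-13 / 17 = -0.76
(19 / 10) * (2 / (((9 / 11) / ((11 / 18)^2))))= 25289 / 14580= 1.73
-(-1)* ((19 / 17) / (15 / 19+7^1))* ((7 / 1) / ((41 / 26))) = 32851 / 51578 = 0.64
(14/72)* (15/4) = 35/48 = 0.73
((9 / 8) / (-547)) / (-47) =9 / 205672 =0.00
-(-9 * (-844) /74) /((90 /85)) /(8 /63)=-225981 /296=-763.45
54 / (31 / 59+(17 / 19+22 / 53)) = 534717 / 18173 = 29.42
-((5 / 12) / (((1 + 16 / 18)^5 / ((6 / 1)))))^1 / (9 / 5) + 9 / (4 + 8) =3931521 / 5679428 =0.69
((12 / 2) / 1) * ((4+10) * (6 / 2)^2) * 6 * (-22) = -99792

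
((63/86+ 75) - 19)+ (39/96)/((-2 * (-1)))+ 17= 203471/2752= 73.94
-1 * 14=-14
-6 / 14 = -0.43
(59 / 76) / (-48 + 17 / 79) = -4661 / 286900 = -0.02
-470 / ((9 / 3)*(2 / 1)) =-235 / 3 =-78.33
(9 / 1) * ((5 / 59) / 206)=45 / 12154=0.00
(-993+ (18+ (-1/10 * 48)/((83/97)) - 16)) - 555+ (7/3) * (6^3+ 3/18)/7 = -1479.55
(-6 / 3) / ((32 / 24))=-3 / 2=-1.50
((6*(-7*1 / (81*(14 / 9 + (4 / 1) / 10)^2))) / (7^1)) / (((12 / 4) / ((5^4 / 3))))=-15625 / 11616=-1.35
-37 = -37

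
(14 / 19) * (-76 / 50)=-28 / 25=-1.12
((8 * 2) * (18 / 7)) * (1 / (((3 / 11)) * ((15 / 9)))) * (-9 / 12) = -2376 / 35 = -67.89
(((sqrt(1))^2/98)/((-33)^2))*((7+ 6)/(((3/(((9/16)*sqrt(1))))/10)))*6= 65/47432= 0.00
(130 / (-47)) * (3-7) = 520 / 47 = 11.06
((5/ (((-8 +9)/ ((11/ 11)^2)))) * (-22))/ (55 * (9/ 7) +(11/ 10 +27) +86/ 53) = -408100/ 372621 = -1.10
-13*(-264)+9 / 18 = 6865 / 2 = 3432.50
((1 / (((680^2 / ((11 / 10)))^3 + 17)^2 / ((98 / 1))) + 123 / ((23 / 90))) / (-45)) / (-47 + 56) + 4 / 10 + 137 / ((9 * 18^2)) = -486058711585531735273503162238472284221533585 / 655574886047453081123346634644588065550359772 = -0.74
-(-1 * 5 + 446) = -441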